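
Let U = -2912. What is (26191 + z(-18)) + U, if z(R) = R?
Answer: 23261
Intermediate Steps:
(26191 + z(-18)) + U = (26191 - 18) - 2912 = 26173 - 2912 = 23261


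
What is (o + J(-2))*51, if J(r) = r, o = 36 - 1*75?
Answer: -2091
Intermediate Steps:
o = -39 (o = 36 - 75 = -39)
(o + J(-2))*51 = (-39 - 2)*51 = -41*51 = -2091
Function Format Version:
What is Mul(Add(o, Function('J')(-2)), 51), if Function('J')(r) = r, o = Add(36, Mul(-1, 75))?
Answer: -2091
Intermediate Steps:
o = -39 (o = Add(36, -75) = -39)
Mul(Add(o, Function('J')(-2)), 51) = Mul(Add(-39, -2), 51) = Mul(-41, 51) = -2091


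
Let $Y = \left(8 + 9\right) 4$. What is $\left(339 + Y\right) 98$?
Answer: $39886$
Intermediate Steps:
$Y = 68$ ($Y = 17 \cdot 4 = 68$)
$\left(339 + Y\right) 98 = \left(339 + 68\right) 98 = 407 \cdot 98 = 39886$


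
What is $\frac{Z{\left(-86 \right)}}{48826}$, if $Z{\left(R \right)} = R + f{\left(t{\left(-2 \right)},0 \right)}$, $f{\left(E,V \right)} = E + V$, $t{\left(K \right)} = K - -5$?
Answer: $- \frac{83}{48826} \approx -0.0016999$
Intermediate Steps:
$t{\left(K \right)} = 5 + K$ ($t{\left(K \right)} = K + 5 = 5 + K$)
$Z{\left(R \right)} = 3 + R$ ($Z{\left(R \right)} = R + \left(\left(5 - 2\right) + 0\right) = R + \left(3 + 0\right) = R + 3 = 3 + R$)
$\frac{Z{\left(-86 \right)}}{48826} = \frac{3 - 86}{48826} = \left(-83\right) \frac{1}{48826} = - \frac{83}{48826}$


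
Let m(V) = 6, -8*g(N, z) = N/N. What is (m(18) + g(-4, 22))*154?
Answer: 3619/4 ≈ 904.75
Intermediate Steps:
g(N, z) = -1/8 (g(N, z) = -N/(8*N) = -1/8*1 = -1/8)
(m(18) + g(-4, 22))*154 = (6 - 1/8)*154 = (47/8)*154 = 3619/4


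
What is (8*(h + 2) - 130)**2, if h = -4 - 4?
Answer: 31684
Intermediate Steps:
h = -8
(8*(h + 2) - 130)**2 = (8*(-8 + 2) - 130)**2 = (8*(-6) - 130)**2 = (-48 - 130)**2 = (-178)**2 = 31684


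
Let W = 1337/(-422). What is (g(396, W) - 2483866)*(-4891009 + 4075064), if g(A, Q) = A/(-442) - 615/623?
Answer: 21464775250350455/10591 ≈ 2.0267e+12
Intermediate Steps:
W = -1337/422 (W = 1337*(-1/422) = -1337/422 ≈ -3.1682)
g(A, Q) = -615/623 - A/442 (g(A, Q) = A*(-1/442) - 615*1/623 = -A/442 - 615/623 = -615/623 - A/442)
(g(396, W) - 2483866)*(-4891009 + 4075064) = ((-615/623 - 1/442*396) - 2483866)*(-4891009 + 4075064) = ((-615/623 - 198/221) - 2483866)*(-815945) = (-259269/137683 - 2483866)*(-815945) = -341986381747/137683*(-815945) = 21464775250350455/10591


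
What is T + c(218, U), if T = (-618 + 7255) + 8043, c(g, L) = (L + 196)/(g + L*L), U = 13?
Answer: 5681369/387 ≈ 14681.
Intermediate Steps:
c(g, L) = (196 + L)/(g + L²)
T = 14680 (T = 6637 + 8043 = 14680)
T + c(218, U) = 14680 + (196 + 13)/(218 + 13²) = 14680 + 209/(218 + 169) = 14680 + 209/387 = 5681369/387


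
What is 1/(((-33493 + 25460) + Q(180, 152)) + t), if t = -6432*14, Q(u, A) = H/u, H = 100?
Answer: -9/882724 ≈ -1.0196e-5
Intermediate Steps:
Q(u, A) = 100/u
t = -90048
1/(((-33493 + 25460) + Q(180, 152)) + t) = 1/(((-33493 + 25460) + 100/180) - 90048) = 1/((-8033 + 100*(1/180)) - 90048) = 1/((-8033 + 5/9) - 90048) = 1/(-72292/9 - 90048) = 1/(-882724/9) = -9/882724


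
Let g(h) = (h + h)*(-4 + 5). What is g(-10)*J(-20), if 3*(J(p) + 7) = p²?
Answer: -7580/3 ≈ -2526.7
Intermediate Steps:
J(p) = -7 + p²/3
g(h) = 2*h (g(h) = (2*h)*1 = 2*h)
g(-10)*J(-20) = (2*(-10))*(-7 + (⅓)*(-20)²) = -20*(-7 + (⅓)*400) = -20*(-7 + 400/3) = -20*379/3 = -7580/3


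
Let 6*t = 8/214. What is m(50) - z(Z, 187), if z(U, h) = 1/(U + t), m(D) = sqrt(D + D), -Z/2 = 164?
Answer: 1053181/105286 ≈ 10.003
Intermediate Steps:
Z = -328 (Z = -2*164 = -328)
m(D) = sqrt(2)*sqrt(D) (m(D) = sqrt(2*D) = sqrt(2)*sqrt(D))
t = 2/321 (t = (8/214)/6 = (8*(1/214))/6 = (1/6)*(4/107) = 2/321 ≈ 0.0062305)
z(U, h) = 1/(2/321 + U) (z(U, h) = 1/(U + 2/321) = 1/(2/321 + U))
m(50) - z(Z, 187) = sqrt(2)*sqrt(50) - 321/(2 + 321*(-328)) = sqrt(2)*(5*sqrt(2)) - 321/(2 - 105288) = 10 - 321/(-105286) = 10 - 321*(-1)/105286 = 10 - 1*(-321/105286) = 10 + 321/105286 = 1053181/105286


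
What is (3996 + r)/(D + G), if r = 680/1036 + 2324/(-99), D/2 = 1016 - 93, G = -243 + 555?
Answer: 50938175/27666639 ≈ 1.8411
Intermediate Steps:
G = 312
D = 1846 (D = 2*(1016 - 93) = 2*923 = 1846)
r = -585086/25641 (r = 680*(1/1036) + 2324*(-1/99) = 170/259 - 2324/99 = -585086/25641 ≈ -22.818)
(3996 + r)/(D + G) = (3996 - 585086/25641)/(1846 + 312) = (101876350/25641)/2158 = (101876350/25641)*(1/2158) = 50938175/27666639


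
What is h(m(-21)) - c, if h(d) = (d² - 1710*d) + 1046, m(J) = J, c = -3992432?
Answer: 4029829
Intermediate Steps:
h(d) = 1046 + d² - 1710*d
h(m(-21)) - c = (1046 + (-21)² - 1710*(-21)) - 1*(-3992432) = (1046 + 441 + 35910) + 3992432 = 37397 + 3992432 = 4029829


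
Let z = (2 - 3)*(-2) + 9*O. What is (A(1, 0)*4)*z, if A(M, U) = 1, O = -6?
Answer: -208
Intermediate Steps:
z = -52 (z = (2 - 3)*(-2) + 9*(-6) = -1*(-2) - 54 = 2 - 54 = -52)
(A(1, 0)*4)*z = (1*4)*(-52) = 4*(-52) = -208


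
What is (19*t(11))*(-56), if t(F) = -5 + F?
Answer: -6384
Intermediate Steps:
(19*t(11))*(-56) = (19*(-5 + 11))*(-56) = (19*6)*(-56) = 114*(-56) = -6384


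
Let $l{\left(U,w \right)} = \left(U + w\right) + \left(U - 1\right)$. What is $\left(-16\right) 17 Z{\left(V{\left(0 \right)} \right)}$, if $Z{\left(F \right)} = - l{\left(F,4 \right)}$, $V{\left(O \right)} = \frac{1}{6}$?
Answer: $\frac{2720}{3} \approx 906.67$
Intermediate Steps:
$l{\left(U,w \right)} = -1 + w + 2 U$ ($l{\left(U,w \right)} = \left(U + w\right) + \left(-1 + U\right) = -1 + w + 2 U$)
$V{\left(O \right)} = \frac{1}{6}$
$Z{\left(F \right)} = -3 - 2 F$ ($Z{\left(F \right)} = - (-1 + 4 + 2 F) = - (3 + 2 F) = -3 - 2 F$)
$\left(-16\right) 17 Z{\left(V{\left(0 \right)} \right)} = \left(-16\right) 17 \left(-3 - \frac{1}{3}\right) = - 272 \left(-3 - \frac{1}{3}\right) = \left(-272\right) \left(- \frac{10}{3}\right) = \frac{2720}{3}$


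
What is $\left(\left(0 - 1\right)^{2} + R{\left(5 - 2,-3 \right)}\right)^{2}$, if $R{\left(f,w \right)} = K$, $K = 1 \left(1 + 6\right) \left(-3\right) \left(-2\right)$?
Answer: $1849$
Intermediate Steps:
$K = 42$ ($K = 1 \cdot 7 \left(-3\right) \left(-2\right) = 7 \left(-3\right) \left(-2\right) = \left(-21\right) \left(-2\right) = 42$)
$R{\left(f,w \right)} = 42$
$\left(\left(0 - 1\right)^{2} + R{\left(5 - 2,-3 \right)}\right)^{2} = \left(\left(0 - 1\right)^{2} + 42\right)^{2} = \left(\left(-1\right)^{2} + 42\right)^{2} = \left(1 + 42\right)^{2} = 43^{2} = 1849$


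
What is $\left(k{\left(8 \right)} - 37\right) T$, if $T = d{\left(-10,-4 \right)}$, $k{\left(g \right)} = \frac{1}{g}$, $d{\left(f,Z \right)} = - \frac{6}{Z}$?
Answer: $- \frac{885}{16} \approx -55.313$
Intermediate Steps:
$T = \frac{3}{2}$ ($T = - \frac{6}{-4} = \left(-6\right) \left(- \frac{1}{4}\right) = \frac{3}{2} \approx 1.5$)
$\left(k{\left(8 \right)} - 37\right) T = \left(\frac{1}{8} - 37\right) \frac{3}{2} = \left(- \frac{295}{8}\right) \frac{3}{2} = - \frac{885}{16}$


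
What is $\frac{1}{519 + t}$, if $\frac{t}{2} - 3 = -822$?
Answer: $- \frac{1}{1119} \approx -0.00089366$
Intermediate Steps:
$t = -1638$ ($t = 6 + 2 \left(-822\right) = 6 - 1644 = -1638$)
$\frac{1}{519 + t} = \frac{1}{519 - 1638} = \frac{1}{-1119} = - \frac{1}{1119}$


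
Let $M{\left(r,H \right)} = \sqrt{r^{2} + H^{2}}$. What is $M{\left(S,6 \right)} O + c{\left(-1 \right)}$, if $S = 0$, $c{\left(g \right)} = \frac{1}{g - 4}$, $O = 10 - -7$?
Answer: $\frac{509}{5} \approx 101.8$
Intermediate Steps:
$O = 17$ ($O = 10 + 7 = 17$)
$c{\left(g \right)} = \frac{1}{-4 + g}$
$M{\left(r,H \right)} = \sqrt{H^{2} + r^{2}}$
$M{\left(S,6 \right)} O + c{\left(-1 \right)} = \sqrt{6^{2} + 0^{2}} \cdot 17 + \frac{1}{-4 - 1} = \sqrt{36 + 0} \cdot 17 + \frac{1}{-5} = \sqrt{36} \cdot 17 - \frac{1}{5} = 6 \cdot 17 - \frac{1}{5} = 102 - \frac{1}{5} = \frac{509}{5}$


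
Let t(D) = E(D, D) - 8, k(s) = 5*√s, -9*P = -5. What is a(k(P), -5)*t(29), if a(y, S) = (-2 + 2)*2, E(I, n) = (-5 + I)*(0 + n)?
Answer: 0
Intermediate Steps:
P = 5/9 (P = -⅑*(-5) = 5/9 ≈ 0.55556)
E(I, n) = n*(-5 + I) (E(I, n) = (-5 + I)*n = n*(-5 + I))
t(D) = -8 + D*(-5 + D) (t(D) = D*(-5 + D) - 8 = -8 + D*(-5 + D))
a(y, S) = 0 (a(y, S) = 0*2 = 0)
a(k(P), -5)*t(29) = 0*(-8 + 29*(-5 + 29)) = 0*(-8 + 29*24) = 0*(-8 + 696) = 0*688 = 0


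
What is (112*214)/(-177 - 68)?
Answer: -3424/35 ≈ -97.829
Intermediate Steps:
(112*214)/(-177 - 68) = 23968/(-245) = 23968*(-1/245) = -3424/35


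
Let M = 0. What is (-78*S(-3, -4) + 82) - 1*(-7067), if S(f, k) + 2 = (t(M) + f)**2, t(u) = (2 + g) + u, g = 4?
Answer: 6603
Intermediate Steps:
t(u) = 6 + u (t(u) = (2 + 4) + u = 6 + u)
S(f, k) = -2 + (6 + f)**2 (S(f, k) = -2 + ((6 + 0) + f)**2 = -2 + (6 + f)**2)
(-78*S(-3, -4) + 82) - 1*(-7067) = (-78*(-2 + (6 - 3)**2) + 82) - 1*(-7067) = (-78*(-2 + 3**2) + 82) + 7067 = (-78*(-2 + 9) + 82) + 7067 = (-78*7 + 82) + 7067 = (-546 + 82) + 7067 = -464 + 7067 = 6603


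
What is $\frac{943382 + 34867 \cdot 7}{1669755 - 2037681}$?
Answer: $- \frac{395817}{122642} \approx -3.2274$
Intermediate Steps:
$\frac{943382 + 34867 \cdot 7}{1669755 - 2037681} = \frac{943382 + 244069}{-367926} = 1187451 \left(- \frac{1}{367926}\right) = - \frac{395817}{122642}$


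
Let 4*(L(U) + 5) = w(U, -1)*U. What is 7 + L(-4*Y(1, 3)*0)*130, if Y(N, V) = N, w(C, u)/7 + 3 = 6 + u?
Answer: -643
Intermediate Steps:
w(C, u) = 21 + 7*u (w(C, u) = -21 + 7*(6 + u) = -21 + (42 + 7*u) = 21 + 7*u)
L(U) = -5 + 7*U/2 (L(U) = -5 + ((21 + 7*(-1))*U)/4 = -5 + ((21 - 7)*U)/4 = -5 + (14*U)/4 = -5 + 7*U/2)
7 + L(-4*Y(1, 3)*0)*130 = 7 + (-5 + 7*(-4*1*0)/2)*130 = 7 + (-5 + 7*(-4*0)/2)*130 = 7 + (-5 + (7/2)*0)*130 = 7 + (-5 + 0)*130 = 7 - 5*130 = 7 - 650 = -643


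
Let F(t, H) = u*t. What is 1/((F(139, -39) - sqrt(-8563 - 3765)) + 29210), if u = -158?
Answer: 906/6568229 + I*sqrt(3082)/26272916 ≈ 0.00013794 + 2.113e-6*I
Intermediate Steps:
F(t, H) = -158*t
1/((F(139, -39) - sqrt(-8563 - 3765)) + 29210) = 1/((-158*139 - sqrt(-8563 - 3765)) + 29210) = 1/((-21962 - sqrt(-12328)) + 29210) = 1/((-21962 - 2*I*sqrt(3082)) + 29210) = 1/(7248 - 2*I*sqrt(3082))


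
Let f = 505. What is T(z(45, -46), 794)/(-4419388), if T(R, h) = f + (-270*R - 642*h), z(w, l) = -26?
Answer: 502223/4419388 ≈ 0.11364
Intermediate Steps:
T(R, h) = 505 - 642*h - 270*R (T(R, h) = 505 + (-270*R - 642*h) = 505 + (-642*h - 270*R) = 505 - 642*h - 270*R)
T(z(45, -46), 794)/(-4419388) = (505 - 642*794 - 270*(-26))/(-4419388) = (505 - 509748 + 7020)*(-1/4419388) = -502223*(-1/4419388) = 502223/4419388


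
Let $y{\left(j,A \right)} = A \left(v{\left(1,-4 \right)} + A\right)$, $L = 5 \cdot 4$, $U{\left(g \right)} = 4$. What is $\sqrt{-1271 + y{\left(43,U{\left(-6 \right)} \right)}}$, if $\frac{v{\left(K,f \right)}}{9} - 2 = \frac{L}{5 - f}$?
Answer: $i \sqrt{1103} \approx 33.211 i$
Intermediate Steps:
$L = 20$
$v{\left(K,f \right)} = 18 + \frac{180}{5 - f}$ ($v{\left(K,f \right)} = 18 + 9 \frac{20}{5 - f} = 18 + \frac{180}{5 - f}$)
$y{\left(j,A \right)} = A \left(38 + A\right)$ ($y{\left(j,A \right)} = A \left(\frac{18 \left(-15 - 4\right)}{-5 - 4} + A\right) = A \left(18 \frac{1}{-9} \left(-19\right) + A\right) = A \left(18 \left(- \frac{1}{9}\right) \left(-19\right) + A\right) = A \left(38 + A\right)$)
$\sqrt{-1271 + y{\left(43,U{\left(-6 \right)} \right)}} = \sqrt{-1271 + 4 \left(38 + 4\right)} = \sqrt{-1271 + 4 \cdot 42} = \sqrt{-1271 + 168} = \sqrt{-1103} = i \sqrt{1103}$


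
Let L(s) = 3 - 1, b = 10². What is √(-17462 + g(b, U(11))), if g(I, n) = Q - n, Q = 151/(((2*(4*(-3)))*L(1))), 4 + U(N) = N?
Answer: I*√2515989/12 ≈ 132.18*I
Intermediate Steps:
b = 100
U(N) = -4 + N
L(s) = 2
Q = -151/48 (Q = 151/(((2*(4*(-3)))*2)) = 151/(((2*(-12))*2)) = 151/((-24*2)) = 151/(-48) = 151*(-1/48) = -151/48 ≈ -3.1458)
g(I, n) = -151/48 - n
√(-17462 + g(b, U(11))) = √(-17462 + (-151/48 - (-4 + 11))) = √(-17462 + (-151/48 - 1*7)) = √(-17462 + (-151/48 - 7)) = √(-17462 - 487/48) = √(-838663/48) = I*√2515989/12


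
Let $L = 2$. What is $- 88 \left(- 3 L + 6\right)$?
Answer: $0$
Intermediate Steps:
$- 88 \left(- 3 L + 6\right) = - 88 \left(\left(-3\right) 2 + 6\right) = - 88 \left(-6 + 6\right) = \left(-88\right) 0 = 0$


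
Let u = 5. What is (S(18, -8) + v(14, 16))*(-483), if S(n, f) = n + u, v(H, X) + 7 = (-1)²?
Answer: -8211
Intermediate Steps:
v(H, X) = -6 (v(H, X) = -7 + (-1)² = -7 + 1 = -6)
S(n, f) = 5 + n (S(n, f) = n + 5 = 5 + n)
(S(18, -8) + v(14, 16))*(-483) = ((5 + 18) - 6)*(-483) = (23 - 6)*(-483) = 17*(-483) = -8211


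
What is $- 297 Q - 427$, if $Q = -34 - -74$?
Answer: $-12307$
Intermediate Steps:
$Q = 40$ ($Q = -34 + 74 = 40$)
$- 297 Q - 427 = \left(-297\right) 40 - 427 = -11880 - 427 = -12307$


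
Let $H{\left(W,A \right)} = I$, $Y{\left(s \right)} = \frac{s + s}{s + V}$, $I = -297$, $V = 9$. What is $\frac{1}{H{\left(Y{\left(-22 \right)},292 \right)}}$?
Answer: $- \frac{1}{297} \approx -0.003367$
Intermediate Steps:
$Y{\left(s \right)} = \frac{2 s}{9 + s}$ ($Y{\left(s \right)} = \frac{s + s}{s + 9} = \frac{2 s}{9 + s}$)
$H{\left(W,A \right)} = -297$
$\frac{1}{H{\left(Y{\left(-22 \right)},292 \right)}} = \frac{1}{-297} = - \frac{1}{297}$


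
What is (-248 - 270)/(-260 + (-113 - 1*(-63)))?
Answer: 259/155 ≈ 1.6710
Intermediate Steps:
(-248 - 270)/(-260 + (-113 - 1*(-63))) = -518/(-260 + (-113 + 63)) = -518/(-260 - 50) = -518/(-310) = -518*(-1/310) = 259/155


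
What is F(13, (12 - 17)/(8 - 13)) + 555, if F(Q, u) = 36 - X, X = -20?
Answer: 611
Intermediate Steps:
F(Q, u) = 56 (F(Q, u) = 36 - 1*(-20) = 36 + 20 = 56)
F(13, (12 - 17)/(8 - 13)) + 555 = 56 + 555 = 611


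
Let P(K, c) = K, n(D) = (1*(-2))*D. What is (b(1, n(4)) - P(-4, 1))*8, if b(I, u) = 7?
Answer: 88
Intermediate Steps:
n(D) = -2*D
(b(1, n(4)) - P(-4, 1))*8 = (7 - 1*(-4))*8 = (7 + 4)*8 = 11*8 = 88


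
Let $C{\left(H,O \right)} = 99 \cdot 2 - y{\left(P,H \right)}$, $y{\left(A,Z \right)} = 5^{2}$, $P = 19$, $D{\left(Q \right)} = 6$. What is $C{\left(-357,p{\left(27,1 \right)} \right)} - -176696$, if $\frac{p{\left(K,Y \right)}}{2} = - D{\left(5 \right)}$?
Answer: $176869$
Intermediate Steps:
$p{\left(K,Y \right)} = -12$ ($p{\left(K,Y \right)} = 2 \left(\left(-1\right) 6\right) = 2 \left(-6\right) = -12$)
$y{\left(A,Z \right)} = 25$
$C{\left(H,O \right)} = 173$ ($C{\left(H,O \right)} = 99 \cdot 2 - 25 = 198 - 25 = 173$)
$C{\left(-357,p{\left(27,1 \right)} \right)} - -176696 = 173 - -176696 = 173 + 176696 = 176869$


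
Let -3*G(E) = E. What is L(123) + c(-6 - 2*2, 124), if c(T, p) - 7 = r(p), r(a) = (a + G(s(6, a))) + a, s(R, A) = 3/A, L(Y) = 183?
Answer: 54311/124 ≈ 437.99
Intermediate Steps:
G(E) = -E/3
r(a) = -1/a + 2*a (r(a) = (a - 1/a) + a = -1/a + 2*a)
c(T, p) = 7 - 1/p + 2*p (c(T, p) = 7 + (-1/p + 2*p) = 7 - 1/p + 2*p)
L(123) + c(-6 - 2*2, 124) = 183 + (7 - 1/124 + 2*124) = 183 + (7 - 1*1/124 + 248) = 183 + (7 - 1/124 + 248) = 183 + 31619/124 = 54311/124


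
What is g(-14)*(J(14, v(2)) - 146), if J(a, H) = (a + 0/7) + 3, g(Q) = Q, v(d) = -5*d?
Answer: 1806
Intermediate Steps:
J(a, H) = 3 + a (J(a, H) = (a + 0*(⅐)) + 3 = (a + 0) + 3 = a + 3 = 3 + a)
g(-14)*(J(14, v(2)) - 146) = -14*((3 + 14) - 146) = -14*(17 - 146) = -14*(-129) = 1806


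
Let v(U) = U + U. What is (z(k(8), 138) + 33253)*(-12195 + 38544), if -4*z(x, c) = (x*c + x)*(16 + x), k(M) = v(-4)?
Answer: 934783473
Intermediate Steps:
v(U) = 2*U
k(M) = -8 (k(M) = 2*(-4) = -8)
z(x, c) = -(16 + x)*(x + c*x)/4 (z(x, c) = -(x*c + x)*(16 + x)/4 = -(c*x + x)*(16 + x)/4 = -(x + c*x)*(16 + x)/4 = -(16 + x)*(x + c*x)/4)
(z(k(8), 138) + 33253)*(-12195 + 38544) = (-1/4*(-8)*(16 - 8 + 16*138 + 138*(-8)) + 33253)*(-12195 + 38544) = (-1/4*(-8)*(16 - 8 + 2208 - 1104) + 33253)*26349 = (-1/4*(-8)*1112 + 33253)*26349 = (2224 + 33253)*26349 = 35477*26349 = 934783473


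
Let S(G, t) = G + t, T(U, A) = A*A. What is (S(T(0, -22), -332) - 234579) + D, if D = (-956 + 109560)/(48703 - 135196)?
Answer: -20276403115/86493 ≈ -2.3443e+5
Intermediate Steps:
T(U, A) = A²
D = -108604/86493 (D = 108604/(-86493) = 108604*(-1/86493) = -108604/86493 ≈ -1.2556)
(S(T(0, -22), -332) - 234579) + D = (((-22)² - 332) - 234579) - 108604/86493 = ((484 - 332) - 234579) - 108604/86493 = (152 - 234579) - 108604/86493 = -234427 - 108604/86493 = -20276403115/86493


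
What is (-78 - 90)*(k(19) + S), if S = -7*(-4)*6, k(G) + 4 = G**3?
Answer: -1179864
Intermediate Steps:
k(G) = -4 + G**3
S = 168 (S = 28*6 = 168)
(-78 - 90)*(k(19) + S) = (-78 - 90)*((-4 + 19**3) + 168) = -168*((-4 + 6859) + 168) = -168*(6855 + 168) = -168*7023 = -1179864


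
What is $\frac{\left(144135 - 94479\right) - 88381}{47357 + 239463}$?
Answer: $- \frac{7745}{57364} \approx -0.13502$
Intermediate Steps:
$\frac{\left(144135 - 94479\right) - 88381}{47357 + 239463} = \frac{\left(144135 - 94479\right) - 88381}{286820} = \left(49656 - 88381\right) \frac{1}{286820} = \left(-38725\right) \frac{1}{286820} = - \frac{7745}{57364}$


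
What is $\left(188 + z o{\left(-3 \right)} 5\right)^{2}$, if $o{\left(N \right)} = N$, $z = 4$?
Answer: $16384$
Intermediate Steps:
$\left(188 + z o{\left(-3 \right)} 5\right)^{2} = \left(188 + 4 \left(-3\right) 5\right)^{2} = \left(188 - 60\right)^{2} = 128^{2} = 16384$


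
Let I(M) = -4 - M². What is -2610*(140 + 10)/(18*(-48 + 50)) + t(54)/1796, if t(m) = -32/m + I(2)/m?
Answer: -131837630/12123 ≈ -10875.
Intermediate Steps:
t(m) = -40/m (t(m) = -32/m + (-4 - 1*2²)/m = -32/m + (-4 - 1*4)/m = -32/m + (-4 - 4)/m = -32/m - 8/m = -40/m)
-2610*(140 + 10)/(18*(-48 + 50)) + t(54)/1796 = -2610*(140 + 10)/(18*(-48 + 50)) - 40/54/1796 = -2610/((2/150)*18) - 40*1/54*(1/1796) = -2610/((2*(1/150))*18) - 20/27*1/1796 = -2610/((1/75)*18) - 5/12123 = -2610/6/25 - 5/12123 = -2610*25/6 - 5/12123 = -10875 - 5/12123 = -131837630/12123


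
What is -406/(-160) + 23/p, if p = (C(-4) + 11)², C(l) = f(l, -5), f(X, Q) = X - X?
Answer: 26403/9680 ≈ 2.7276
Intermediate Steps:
f(X, Q) = 0
C(l) = 0
p = 121 (p = (0 + 11)² = 11² = 121)
-406/(-160) + 23/p = -406/(-160) + 23/121 = -406*(-1/160) + 23*(1/121) = 203/80 + 23/121 = 26403/9680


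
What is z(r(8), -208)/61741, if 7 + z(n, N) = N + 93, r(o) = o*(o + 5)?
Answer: -122/61741 ≈ -0.0019760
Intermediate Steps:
r(o) = o*(5 + o)
z(n, N) = 86 + N (z(n, N) = -7 + (N + 93) = -7 + (93 + N) = 86 + N)
z(r(8), -208)/61741 = (86 - 208)/61741 = -122*1/61741 = -122/61741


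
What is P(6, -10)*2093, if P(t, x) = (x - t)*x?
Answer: 334880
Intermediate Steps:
P(t, x) = x*(x - t)
P(6, -10)*2093 = -10*(-10 - 1*6)*2093 = -10*(-10 - 6)*2093 = -10*(-16)*2093 = 160*2093 = 334880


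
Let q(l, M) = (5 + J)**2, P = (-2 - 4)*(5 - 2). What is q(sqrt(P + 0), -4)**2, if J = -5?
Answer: 0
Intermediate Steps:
P = -18 (P = -6*3 = -18)
q(l, M) = 0 (q(l, M) = (5 - 5)**2 = 0**2 = 0)
q(sqrt(P + 0), -4)**2 = 0**2 = 0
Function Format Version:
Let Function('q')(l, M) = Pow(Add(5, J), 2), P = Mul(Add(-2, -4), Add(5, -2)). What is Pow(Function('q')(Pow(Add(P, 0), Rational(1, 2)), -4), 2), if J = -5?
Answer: 0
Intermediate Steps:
P = -18 (P = Mul(-6, 3) = -18)
Function('q')(l, M) = 0 (Function('q')(l, M) = Pow(Add(5, -5), 2) = Pow(0, 2) = 0)
Pow(Function('q')(Pow(Add(P, 0), Rational(1, 2)), -4), 2) = Pow(0, 2) = 0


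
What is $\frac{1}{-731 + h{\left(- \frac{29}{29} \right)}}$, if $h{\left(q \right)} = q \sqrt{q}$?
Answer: $- \frac{731}{534362} + \frac{i}{534362} \approx -0.001368 + 1.8714 \cdot 10^{-6} i$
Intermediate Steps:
$h{\left(q \right)} = q^{\frac{3}{2}}$
$\frac{1}{-731 + h{\left(- \frac{29}{29} \right)}} = \frac{1}{-731 + \left(- \frac{29}{29}\right)^{\frac{3}{2}}} = \frac{1}{-731 + \left(\left(-29\right) \frac{1}{29}\right)^{\frac{3}{2}}} = \frac{1}{-731 + \left(-1\right)^{\frac{3}{2}}} = \frac{1}{-731 - i} = \frac{-731 + i}{534362}$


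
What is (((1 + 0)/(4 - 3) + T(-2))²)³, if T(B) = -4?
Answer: 729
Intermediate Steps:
(((1 + 0)/(4 - 3) + T(-2))²)³ = (((1 + 0)/(4 - 3) - 4)²)³ = ((1/1 - 4)²)³ = ((1*1 - 4)²)³ = ((1 - 4)²)³ = ((-3)²)³ = 9³ = 729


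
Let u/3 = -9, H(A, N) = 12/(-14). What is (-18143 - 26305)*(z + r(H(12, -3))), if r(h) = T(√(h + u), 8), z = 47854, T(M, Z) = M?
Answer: -2127014592 - 44448*I*√1365/7 ≈ -2.127e+9 - 2.346e+5*I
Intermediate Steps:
H(A, N) = -6/7 (H(A, N) = 12*(-1/14) = -6/7)
u = -27 (u = 3*(-9) = -27)
r(h) = √(-27 + h) (r(h) = √(h - 27) = √(-27 + h))
(-18143 - 26305)*(z + r(H(12, -3))) = (-18143 - 26305)*(47854 + √(-27 - 6/7)) = -44448*(47854 + √(-195/7)) = -44448*(47854 + I*√1365/7) = -2127014592 - 44448*I*√1365/7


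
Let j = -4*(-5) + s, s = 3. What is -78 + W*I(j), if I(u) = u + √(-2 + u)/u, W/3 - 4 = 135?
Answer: 9513 + 417*√21/23 ≈ 9596.1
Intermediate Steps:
W = 417 (W = 12 + 3*135 = 12 + 405 = 417)
j = 23 (j = -4*(-5) + 3 = 20 + 3 = 23)
I(u) = u + √(-2 + u)/u
-78 + W*I(j) = -78 + 417*(23 + √(-2 + 23)/23) = -78 + 417*(23 + √21/23) = -78 + (9591 + 417*√21/23) = 9513 + 417*√21/23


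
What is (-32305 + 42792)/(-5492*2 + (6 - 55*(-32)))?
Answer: -10487/9218 ≈ -1.1377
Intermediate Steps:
(-32305 + 42792)/(-5492*2 + (6 - 55*(-32))) = 10487/(-10984 + (6 + 1760)) = 10487/(-10984 + 1766) = 10487/(-9218) = 10487*(-1/9218) = -10487/9218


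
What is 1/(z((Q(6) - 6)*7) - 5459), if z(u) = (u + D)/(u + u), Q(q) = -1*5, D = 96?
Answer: -154/840705 ≈ -0.00018318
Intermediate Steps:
Q(q) = -5
z(u) = (96 + u)/(2*u) (z(u) = (u + 96)/(u + u) = (96 + u)/((2*u)) = (96 + u)*(1/(2*u)) = (96 + u)/(2*u))
1/(z((Q(6) - 6)*7) - 5459) = 1/((96 + (-5 - 6)*7)/(2*(((-5 - 6)*7))) - 5459) = 1/((96 - 11*7)/(2*((-11*7))) - 5459) = 1/((1/2)*(96 - 77)/(-77) - 5459) = 1/((1/2)*(-1/77)*19 - 5459) = 1/(-19/154 - 5459) = 1/(-840705/154) = -154/840705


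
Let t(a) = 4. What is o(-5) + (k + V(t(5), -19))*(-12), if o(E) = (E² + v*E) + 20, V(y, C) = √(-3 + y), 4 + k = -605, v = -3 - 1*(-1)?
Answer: 7351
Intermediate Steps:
v = -2 (v = -3 + 1 = -2)
k = -609 (k = -4 - 605 = -609)
o(E) = 20 + E² - 2*E (o(E) = (E² - 2*E) + 20 = 20 + E² - 2*E)
o(-5) + (k + V(t(5), -19))*(-12) = (20 + (-5)² - 2*(-5)) + (-609 + √(-3 + 4))*(-12) = (20 + 25 + 10) + (-609 + √1)*(-12) = 55 + (-609 + 1)*(-12) = 55 - 608*(-12) = 55 + 7296 = 7351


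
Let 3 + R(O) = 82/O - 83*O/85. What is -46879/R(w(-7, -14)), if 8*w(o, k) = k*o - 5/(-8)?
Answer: 201212168640/35996603 ≈ 5589.8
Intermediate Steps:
w(o, k) = 5/64 + k*o/8 (w(o, k) = (k*o - 5/(-8))/8 = (k*o - 5*(-⅛))/8 = (k*o + 5/8)/8 = (5/8 + k*o)/8 = 5/64 + k*o/8)
R(O) = -3 + 82/O - 83*O/85 (R(O) = -3 + (82/O - 83*O/85) = -3 + 82/O - 83*O/85)
-46879/R(w(-7, -14)) = -46879/(-3 + 82/(5/64 + (⅛)*(-14)*(-7)) - 83*(5/64 + (⅛)*(-14)*(-7))/85) = -46879/(-3 + 82/(5/64 + 49/4) - 83*(5/64 + 49/4)/85) = -46879/(-3 + 82/(789/64) - 83/85*789/64) = -46879/(-3 + 82*(64/789) - 65487/5440) = -46879/(-3 + 5248/789 - 65487/5440) = -46879/(-35996603/4292160) = -46879*(-4292160/35996603) = 201212168640/35996603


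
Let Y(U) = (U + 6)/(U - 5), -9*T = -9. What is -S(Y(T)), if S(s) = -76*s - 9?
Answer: -124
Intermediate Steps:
T = 1 (T = -1/9*(-9) = 1)
Y(U) = (6 + U)/(-5 + U)
S(s) = -9 - 76*s
-S(Y(T)) = -(-9 - 76*(6 + 1)/(-5 + 1)) = -(-9 - 76*7/(-4)) = -(-9 - (-19)*7) = -(-9 - 76*(-7/4)) = -(-9 + 133) = -1*124 = -124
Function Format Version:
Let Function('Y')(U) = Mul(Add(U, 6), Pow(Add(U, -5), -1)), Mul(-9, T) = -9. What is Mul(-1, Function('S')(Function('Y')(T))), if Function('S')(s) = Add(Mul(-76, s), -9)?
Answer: -124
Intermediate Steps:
T = 1 (T = Mul(Rational(-1, 9), -9) = 1)
Function('Y')(U) = Mul(Pow(Add(-5, U), -1), Add(6, U)) (Function('Y')(U) = Mul(Add(6, U), Pow(Add(-5, U), -1)) = Mul(Pow(Add(-5, U), -1), Add(6, U)))
Function('S')(s) = Add(-9, Mul(-76, s))
Mul(-1, Function('S')(Function('Y')(T))) = Mul(-1, Add(-9, Mul(-76, Mul(Pow(Add(-5, 1), -1), Add(6, 1))))) = Mul(-1, Add(-9, Mul(-76, Mul(Pow(-4, -1), 7)))) = Mul(-1, Add(-9, Mul(-76, Mul(Rational(-1, 4), 7)))) = Mul(-1, Add(-9, Mul(-76, Rational(-7, 4)))) = Mul(-1, Add(-9, 133)) = Mul(-1, 124) = -124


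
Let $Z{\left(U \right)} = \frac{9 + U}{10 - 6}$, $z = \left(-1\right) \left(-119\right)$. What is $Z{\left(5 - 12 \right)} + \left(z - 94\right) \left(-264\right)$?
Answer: $- \frac{13199}{2} \approx -6599.5$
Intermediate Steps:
$z = 119$
$Z{\left(U \right)} = \frac{9}{4} + \frac{U}{4}$ ($Z{\left(U \right)} = \frac{9 + U}{4} = \left(9 + U\right) \frac{1}{4} = \frac{9}{4} + \frac{U}{4}$)
$Z{\left(5 - 12 \right)} + \left(z - 94\right) \left(-264\right) = \left(\frac{9}{4} + \frac{5 - 12}{4}\right) + \left(119 - 94\right) \left(-264\right) = \left(\frac{9}{4} + \frac{5 - 12}{4}\right) + 25 \left(-264\right) = \left(\frac{9}{4} + \frac{1}{4} \left(-7\right)\right) - 6600 = \left(\frac{9}{4} - \frac{7}{4}\right) - 6600 = \frac{1}{2} - 6600 = - \frac{13199}{2}$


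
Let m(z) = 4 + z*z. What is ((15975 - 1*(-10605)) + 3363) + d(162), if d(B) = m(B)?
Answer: 56191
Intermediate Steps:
m(z) = 4 + z²
d(B) = 4 + B²
((15975 - 1*(-10605)) + 3363) + d(162) = ((15975 - 1*(-10605)) + 3363) + (4 + 162²) = ((15975 + 10605) + 3363) + (4 + 26244) = (26580 + 3363) + 26248 = 29943 + 26248 = 56191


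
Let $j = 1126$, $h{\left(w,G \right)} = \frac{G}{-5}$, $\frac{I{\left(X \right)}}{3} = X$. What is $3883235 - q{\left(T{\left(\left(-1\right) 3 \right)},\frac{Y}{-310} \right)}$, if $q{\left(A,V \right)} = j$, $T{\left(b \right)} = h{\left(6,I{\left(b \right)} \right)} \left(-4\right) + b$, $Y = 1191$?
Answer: $3882109$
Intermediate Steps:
$I{\left(X \right)} = 3 X$
$h{\left(w,G \right)} = - \frac{G}{5}$ ($h{\left(w,G \right)} = G \left(- \frac{1}{5}\right) = - \frac{G}{5}$)
$T{\left(b \right)} = \frac{17 b}{5}$ ($T{\left(b \right)} = - \frac{3 b}{5} \left(-4\right) + b = \frac{12 b}{5} + b = \frac{17 b}{5}$)
$q{\left(A,V \right)} = 1126$
$3883235 - q{\left(T{\left(\left(-1\right) 3 \right)},\frac{Y}{-310} \right)} = 3883235 - 1126 = 3882109$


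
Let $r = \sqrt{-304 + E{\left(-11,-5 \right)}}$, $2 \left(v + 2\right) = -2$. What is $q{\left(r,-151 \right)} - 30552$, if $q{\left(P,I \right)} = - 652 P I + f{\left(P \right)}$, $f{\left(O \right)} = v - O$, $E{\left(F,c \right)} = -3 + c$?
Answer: $-30555 + 196902 i \sqrt{78} \approx -30555.0 + 1.739 \cdot 10^{6} i$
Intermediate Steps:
$v = -3$ ($v = -2 + \frac{1}{2} \left(-2\right) = -2 - 1 = -3$)
$r = 2 i \sqrt{78}$ ($r = \sqrt{-304 - 8} = \sqrt{-312} = 2 i \sqrt{78} \approx 17.664 i$)
$f{\left(O \right)} = -3 - O$
$q{\left(P,I \right)} = -3 - P - 652 I P$ ($q{\left(P,I \right)} = - 652 P I - \left(3 + P\right) = - 652 I P - \left(3 + P\right) = -3 - P - 652 I P$)
$q{\left(r,-151 \right)} - 30552 = \left(-3 - 2 i \sqrt{78} - - 98452 \cdot 2 i \sqrt{78}\right) - 30552 = \left(-3 - 2 i \sqrt{78} + 196904 i \sqrt{78}\right) - 30552 = \left(-3 + 196902 i \sqrt{78}\right) - 30552 = -30555 + 196902 i \sqrt{78}$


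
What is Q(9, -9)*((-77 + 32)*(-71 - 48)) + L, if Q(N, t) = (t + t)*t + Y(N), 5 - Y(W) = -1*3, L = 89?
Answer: 910439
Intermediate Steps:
Y(W) = 8 (Y(W) = 5 - (-1)*3 = 5 - 1*(-3) = 5 + 3 = 8)
Q(N, t) = 8 + 2*t² (Q(N, t) = (t + t)*t + 8 = (2*t)*t + 8 = 2*t² + 8 = 8 + 2*t²)
Q(9, -9)*((-77 + 32)*(-71 - 48)) + L = (8 + 2*(-9)²)*((-77 + 32)*(-71 - 48)) + 89 = (8 + 2*81)*(-45*(-119)) + 89 = (8 + 162)*5355 + 89 = 170*5355 + 89 = 910350 + 89 = 910439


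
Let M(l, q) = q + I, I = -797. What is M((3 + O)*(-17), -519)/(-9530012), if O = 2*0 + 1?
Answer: 329/2382503 ≈ 0.00013809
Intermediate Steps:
O = 1 (O = 0 + 1 = 1)
M(l, q) = -797 + q (M(l, q) = q - 797 = -797 + q)
M((3 + O)*(-17), -519)/(-9530012) = (-797 - 519)/(-9530012) = -1316*(-1/9530012) = 329/2382503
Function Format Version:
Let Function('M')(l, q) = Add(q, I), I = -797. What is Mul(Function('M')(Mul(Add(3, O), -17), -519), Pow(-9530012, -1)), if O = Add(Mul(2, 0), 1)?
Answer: Rational(329, 2382503) ≈ 0.00013809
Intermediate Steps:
O = 1 (O = Add(0, 1) = 1)
Function('M')(l, q) = Add(-797, q) (Function('M')(l, q) = Add(q, -797) = Add(-797, q))
Mul(Function('M')(Mul(Add(3, O), -17), -519), Pow(-9530012, -1)) = Mul(Add(-797, -519), Pow(-9530012, -1)) = Mul(-1316, Rational(-1, 9530012)) = Rational(329, 2382503)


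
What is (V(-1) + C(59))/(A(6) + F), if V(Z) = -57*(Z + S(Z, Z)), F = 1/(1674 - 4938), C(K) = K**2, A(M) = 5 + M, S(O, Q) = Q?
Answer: 11734080/35903 ≈ 326.83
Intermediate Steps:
F = -1/3264 (F = 1/(-3264) = -1/3264 ≈ -0.00030637)
V(Z) = -114*Z (V(Z) = -57*(Z + Z) = -114*Z)
(V(-1) + C(59))/(A(6) + F) = (-114*(-1) + 59**2)/((5 + 6) - 1/3264) = (114 + 3481)/(11 - 1/3264) = 3595/(35903/3264) = 3595*(3264/35903) = 11734080/35903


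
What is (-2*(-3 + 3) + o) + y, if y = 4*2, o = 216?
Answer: 224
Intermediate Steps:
y = 8
(-2*(-3 + 3) + o) + y = (-2*(-3 + 3) + 216) + 8 = (-2*0 + 216) + 8 = (0 + 216) + 8 = 216 + 8 = 224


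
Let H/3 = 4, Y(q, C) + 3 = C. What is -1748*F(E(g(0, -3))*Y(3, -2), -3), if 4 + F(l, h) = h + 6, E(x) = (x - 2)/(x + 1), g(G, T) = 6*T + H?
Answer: 1748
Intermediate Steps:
Y(q, C) = -3 + C
H = 12 (H = 3*4 = 12)
g(G, T) = 12 + 6*T (g(G, T) = 6*T + 12 = 12 + 6*T)
E(x) = (-2 + x)/(1 + x)
F(l, h) = 2 + h (F(l, h) = -4 + (h + 6) = -4 + (6 + h) = 2 + h)
-1748*F(E(g(0, -3))*Y(3, -2), -3) = -1748*(2 - 3) = -1748*(-1) = 1748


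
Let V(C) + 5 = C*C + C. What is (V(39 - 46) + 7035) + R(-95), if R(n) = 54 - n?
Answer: 7221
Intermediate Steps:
V(C) = -5 + C + C² (V(C) = -5 + (C*C + C) = -5 + (C² + C) = -5 + (C + C²) = -5 + C + C²)
(V(39 - 46) + 7035) + R(-95) = ((-5 + (39 - 46) + (39 - 46)²) + 7035) + (54 - 1*(-95)) = ((-5 - 7 + (-7)²) + 7035) + (54 + 95) = ((-5 - 7 + 49) + 7035) + 149 = (37 + 7035) + 149 = 7072 + 149 = 7221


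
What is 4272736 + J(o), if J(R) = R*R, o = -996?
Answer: 5264752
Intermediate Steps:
J(R) = R**2
4272736 + J(o) = 4272736 + (-996)**2 = 4272736 + 992016 = 5264752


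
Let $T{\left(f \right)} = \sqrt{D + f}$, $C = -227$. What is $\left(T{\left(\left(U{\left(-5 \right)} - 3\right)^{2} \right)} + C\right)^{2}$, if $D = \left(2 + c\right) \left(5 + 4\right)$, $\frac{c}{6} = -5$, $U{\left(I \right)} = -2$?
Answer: $\left(227 - i \sqrt{227}\right)^{2} \approx 51302.0 - 6840.2 i$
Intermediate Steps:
$c = -30$ ($c = 6 \left(-5\right) = -30$)
$D = -252$ ($D = \left(2 - 30\right) \left(5 + 4\right) = \left(-28\right) 9 = -252$)
$T{\left(f \right)} = \sqrt{-252 + f}$
$\left(T{\left(\left(U{\left(-5 \right)} - 3\right)^{2} \right)} + C\right)^{2} = \left(\sqrt{-252 + \left(-2 - 3\right)^{2}} - 227\right)^{2} = \left(\sqrt{-252 + \left(-5\right)^{2}} - 227\right)^{2} = \left(\sqrt{-252 + 25} - 227\right)^{2} = \left(\sqrt{-227} - 227\right)^{2} = \left(i \sqrt{227} - 227\right)^{2} = \left(-227 + i \sqrt{227}\right)^{2}$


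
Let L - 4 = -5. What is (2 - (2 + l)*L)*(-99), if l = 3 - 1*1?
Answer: -594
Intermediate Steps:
l = 2 (l = 3 - 1 = 2)
L = -1 (L = 4 - 5 = -1)
(2 - (2 + l)*L)*(-99) = (2 - (2 + 2)*(-1))*(-99) = (2 - 4*(-1))*(-99) = (2 - 1*(-4))*(-99) = (2 + 4)*(-99) = 6*(-99) = -594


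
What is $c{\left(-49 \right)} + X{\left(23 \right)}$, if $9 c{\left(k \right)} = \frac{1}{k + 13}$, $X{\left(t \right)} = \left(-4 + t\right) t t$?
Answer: $\frac{3256523}{324} \approx 10051.0$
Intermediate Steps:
$X{\left(t \right)} = t^{2} \left(-4 + t\right)$ ($X{\left(t \right)} = \left(-4 + t\right) t^{2} = t^{2} \left(-4 + t\right)$)
$c{\left(k \right)} = \frac{1}{9 \left(13 + k\right)}$ ($c{\left(k \right)} = \frac{1}{9 \left(k + 13\right)} = \frac{1}{9 \left(13 + k\right)}$)
$c{\left(-49 \right)} + X{\left(23 \right)} = \frac{1}{9 \left(13 - 49\right)} + 23^{2} \left(-4 + 23\right) = \frac{1}{9 \left(-36\right)} + 529 \cdot 19 = \frac{1}{9} \left(- \frac{1}{36}\right) + 10051 = - \frac{1}{324} + 10051 = \frac{3256523}{324}$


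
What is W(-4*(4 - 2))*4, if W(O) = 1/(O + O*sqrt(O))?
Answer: I/(2*(-I + 2*sqrt(2))) ≈ -0.055556 + 0.15713*I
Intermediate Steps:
W(O) = 1/(O + O**(3/2))
W(-4*(4 - 2))*4 = 4/(-4*(4 - 2) + (-4*(4 - 2))**(3/2)) = 4/(-4*2 + (-4*2)**(3/2)) = 4/(-8 + (-8)**(3/2)) = 4/(-8 - 16*I*sqrt(2))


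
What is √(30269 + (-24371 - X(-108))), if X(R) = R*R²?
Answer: √1265610 ≈ 1125.0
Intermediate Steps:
X(R) = R³
√(30269 + (-24371 - X(-108))) = √(30269 + (-24371 - 1*(-108)³)) = √(30269 + (-24371 - 1*(-1259712))) = √(30269 + (-24371 + 1259712)) = √(30269 + 1235341) = √1265610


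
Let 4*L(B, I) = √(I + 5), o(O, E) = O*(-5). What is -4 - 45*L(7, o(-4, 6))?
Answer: -241/4 ≈ -60.250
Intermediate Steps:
o(O, E) = -5*O
L(B, I) = √(5 + I)/4 (L(B, I) = √(I + 5)/4 = √(5 + I)/4)
-4 - 45*L(7, o(-4, 6)) = -4 - 45*√(5 - 5*(-4))/4 = -4 - 45*√(5 + 20)/4 = -4 - 45*√25/4 = -4 - 45*5/4 = -4 - 225/4 = -241/4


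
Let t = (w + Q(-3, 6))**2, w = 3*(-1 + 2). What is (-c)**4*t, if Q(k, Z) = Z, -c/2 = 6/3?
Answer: 20736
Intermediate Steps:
c = -4 (c = -12/3 = -2*2 = -4)
w = 3 (w = 3*1 = 3)
t = 81 (t = (3 + 6)**2 = 9**2 = 81)
(-c)**4*t = (-1*(-4))**4*81 = 4**4*81 = 256*81 = 20736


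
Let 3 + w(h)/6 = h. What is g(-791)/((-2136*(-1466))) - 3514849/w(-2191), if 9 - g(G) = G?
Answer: 76432807871/286259956 ≈ 267.00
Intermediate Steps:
w(h) = -18 + 6*h
g(G) = 9 - G
g(-791)/((-2136*(-1466))) - 3514849/w(-2191) = (9 - 1*(-791))/((-2136*(-1466))) - 3514849/(-18 + 6*(-2191)) = (9 + 791)/3131376 - 3514849/(-18 - 13146) = 800*(1/3131376) - 3514849/(-13164) = 50/195711 - 3514849*(-1/13164) = 50/195711 + 3514849/13164 = 76432807871/286259956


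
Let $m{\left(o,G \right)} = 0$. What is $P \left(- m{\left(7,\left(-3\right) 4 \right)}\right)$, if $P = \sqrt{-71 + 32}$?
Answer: $0$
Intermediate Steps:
$P = i \sqrt{39}$ ($P = \sqrt{-39} = i \sqrt{39} \approx 6.245 i$)
$P \left(- m{\left(7,\left(-3\right) 4 \right)}\right) = i \sqrt{39} \left(\left(-1\right) 0\right) = i \sqrt{39} \cdot 0 = 0$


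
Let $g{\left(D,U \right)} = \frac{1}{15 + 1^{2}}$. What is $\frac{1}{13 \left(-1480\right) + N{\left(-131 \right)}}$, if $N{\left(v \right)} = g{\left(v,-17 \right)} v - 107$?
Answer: $- \frac{16}{309683} \approx -5.1666 \cdot 10^{-5}$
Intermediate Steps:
$g{\left(D,U \right)} = \frac{1}{16}$ ($g{\left(D,U \right)} = \frac{1}{15 + 1} = \frac{1}{16}$)
$N{\left(v \right)} = -107 + \frac{v}{16}$ ($N{\left(v \right)} = \frac{v}{16} - 107 = -107 + \frac{v}{16}$)
$\frac{1}{13 \left(-1480\right) + N{\left(-131 \right)}} = \frac{1}{13 \left(-1480\right) + \left(-107 + \frac{1}{16} \left(-131\right)\right)} = \frac{1}{-19240 - \frac{1843}{16}} = \frac{1}{- \frac{309683}{16}} = - \frac{16}{309683}$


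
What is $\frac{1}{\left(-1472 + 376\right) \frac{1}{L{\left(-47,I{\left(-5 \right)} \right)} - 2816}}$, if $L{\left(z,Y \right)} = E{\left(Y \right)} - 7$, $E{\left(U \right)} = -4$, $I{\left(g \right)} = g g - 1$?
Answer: $\frac{2827}{1096} \approx 2.5794$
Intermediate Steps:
$I{\left(g \right)} = -1 + g^{2}$ ($I{\left(g \right)} = g^{2} - 1 = -1 + g^{2}$)
$L{\left(z,Y \right)} = -11$ ($L{\left(z,Y \right)} = -4 - 7 = -11$)
$\frac{1}{\left(-1472 + 376\right) \frac{1}{L{\left(-47,I{\left(-5 \right)} \right)} - 2816}} = \frac{1}{\left(-1472 + 376\right) \frac{1}{-11 - 2816}} = \frac{1}{\left(-1096\right) \frac{1}{-2827}} = \frac{1}{\left(-1096\right) \left(- \frac{1}{2827}\right)} = \frac{1}{\frac{1096}{2827}} = \frac{2827}{1096}$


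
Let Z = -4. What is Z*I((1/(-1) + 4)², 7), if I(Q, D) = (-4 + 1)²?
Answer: -36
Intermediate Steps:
I(Q, D) = 9 (I(Q, D) = (-3)² = 9)
Z*I((1/(-1) + 4)², 7) = -4*9 = -36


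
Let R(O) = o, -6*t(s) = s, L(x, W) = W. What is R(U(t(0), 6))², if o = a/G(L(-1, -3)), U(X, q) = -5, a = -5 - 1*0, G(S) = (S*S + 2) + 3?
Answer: 25/196 ≈ 0.12755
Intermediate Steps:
G(S) = 5 + S² (G(S) = (S² + 2) + 3 = (2 + S²) + 3 = 5 + S²)
t(s) = -s/6
a = -5 (a = -5 + 0 = -5)
o = -5/14 (o = -5/(5 + (-3)²) = -5/(5 + 9) = -5/14 ≈ -0.35714)
R(O) = -5/14
R(U(t(0), 6))² = (-5/14)² = 25/196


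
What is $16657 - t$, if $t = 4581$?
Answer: $12076$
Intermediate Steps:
$16657 - t = 16657 - 4581 = 12076$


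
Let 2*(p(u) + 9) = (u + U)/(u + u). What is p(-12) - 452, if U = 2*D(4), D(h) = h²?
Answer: -5537/12 ≈ -461.42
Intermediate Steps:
U = 32 (U = 2*4² = 2*16 = 32)
p(u) = -9 + (32 + u)/(4*u) (p(u) = -9 + ((u + 32)/(u + u))/2 = -9 + ((32 + u)/((2*u)))/2 = -9 + ((32 + u)*(1/(2*u)))/2 = -9 + ((32 + u)/(2*u))/2 = -9 + (32 + u)/(4*u))
p(-12) - 452 = (-35/4 + 8/(-12)) - 452 = (-35/4 + 8*(-1/12)) - 452 = (-35/4 - ⅔) - 452 = -113/12 - 452 = -5537/12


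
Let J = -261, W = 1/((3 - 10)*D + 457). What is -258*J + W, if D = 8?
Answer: 27002539/401 ≈ 67338.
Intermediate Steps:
W = 1/401 (W = 1/((3 - 10)*8 + 457) = 1/(-7*8 + 457) = 1/(-56 + 457) = 1/401 ≈ 0.0024938)
-258*J + W = -258*(-261) + 1/401 = 67338 + 1/401 = 27002539/401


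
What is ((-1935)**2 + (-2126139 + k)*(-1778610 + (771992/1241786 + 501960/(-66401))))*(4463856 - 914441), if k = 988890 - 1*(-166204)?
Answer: 19441399882901007481952695025/3171378161 ≈ 6.1303e+18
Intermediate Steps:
k = 1155094 (k = 988890 + 166204 = 1155094)
((-1935)**2 + (-2126139 + k)*(-1778610 + (771992/1241786 + 501960/(-66401))))*(4463856 - 914441) = ((-1935)**2 + (-2126139 + 1155094)*(-1778610 + (771992/1241786 + 501960/(-66401))))*(4463856 - 914441) = (3744225 - 971045*(-1778610 + (771992*(1/1241786) + 501960*(-1/66401))))*3549415 = (3744225 - 971045*(-1778610 + (29692/47761 - 501960/66401)))*3549415 = (3744225 - 971045*(-1778610 - 22002533068/3171378161))*3549415 = (3744225 - 971045*(-5640666913469278/3171378161))*3549415 = (3744225 + 5477341402989775055510/3171378161)*3549415 = (5477353277343169925735/3171378161)*3549415 = 19441399882901007481952695025/3171378161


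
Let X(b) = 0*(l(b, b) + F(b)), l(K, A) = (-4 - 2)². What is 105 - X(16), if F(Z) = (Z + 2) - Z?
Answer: 105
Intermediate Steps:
l(K, A) = 36 (l(K, A) = (-6)² = 36)
F(Z) = 2 (F(Z) = (2 + Z) - Z = 2)
X(b) = 0 (X(b) = 0*(36 + 2) = 0*38 = 0)
105 - X(16) = 105 - 1*0 = 105 + 0 = 105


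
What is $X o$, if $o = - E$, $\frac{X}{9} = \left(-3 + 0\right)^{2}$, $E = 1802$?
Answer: $-145962$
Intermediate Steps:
$X = 81$ ($X = 9 \left(-3 + 0\right)^{2} = 9 \left(-3\right)^{2} = 9 \cdot 9 = 81$)
$o = -1802$ ($o = \left(-1\right) 1802 = -1802$)
$X o = 81 \left(-1802\right) = -145962$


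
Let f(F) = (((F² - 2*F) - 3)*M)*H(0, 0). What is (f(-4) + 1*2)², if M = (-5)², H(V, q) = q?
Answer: 4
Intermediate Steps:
M = 25
f(F) = 0 (f(F) = (((F² - 2*F) - 3)*25)*0 = ((-3 + F² - 2*F)*25)*0 = (-75 - 50*F + 25*F²)*0 = 0)
(f(-4) + 1*2)² = (0 + 1*2)² = (0 + 2)² = 2² = 4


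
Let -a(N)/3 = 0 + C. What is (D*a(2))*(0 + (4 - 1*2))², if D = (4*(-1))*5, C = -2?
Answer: -480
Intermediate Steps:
D = -20 (D = -4*5 = -20)
a(N) = 6 (a(N) = -3*(0 - 2) = -3*(-2) = 6)
(D*a(2))*(0 + (4 - 1*2))² = (-20*6)*(0 + (4 - 1*2))² = -120*(0 + (4 - 2))² = -120*(0 + 2)² = -120*2² = -120*4 = -480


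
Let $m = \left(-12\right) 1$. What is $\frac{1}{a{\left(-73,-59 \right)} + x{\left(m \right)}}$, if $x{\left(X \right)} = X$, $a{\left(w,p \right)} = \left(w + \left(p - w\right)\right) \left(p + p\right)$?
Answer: $\frac{1}{6950} \approx 0.00014388$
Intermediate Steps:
$a{\left(w,p \right)} = 2 p^{2}$ ($a{\left(w,p \right)} = p 2 p = 2 p^{2}$)
$m = -12$
$\frac{1}{a{\left(-73,-59 \right)} + x{\left(m \right)}} = \frac{1}{2 \left(-59\right)^{2} - 12} = \frac{1}{2 \cdot 3481 - 12} = \frac{1}{6962 - 12} = \frac{1}{6950}$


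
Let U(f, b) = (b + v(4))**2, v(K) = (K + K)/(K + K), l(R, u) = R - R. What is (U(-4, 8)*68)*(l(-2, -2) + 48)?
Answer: 264384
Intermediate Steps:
l(R, u) = 0
v(K) = 1 (v(K) = (2*K)/((2*K)) = (2*K)*(1/(2*K)) = 1)
U(f, b) = (1 + b)**2 (U(f, b) = (b + 1)**2 = (1 + b)**2)
(U(-4, 8)*68)*(l(-2, -2) + 48) = ((1 + 8)**2*68)*(0 + 48) = (9**2*68)*48 = (81*68)*48 = 5508*48 = 264384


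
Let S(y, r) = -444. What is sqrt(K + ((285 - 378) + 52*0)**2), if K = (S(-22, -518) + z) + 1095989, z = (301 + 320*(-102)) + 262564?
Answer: sqrt(1334419) ≈ 1155.2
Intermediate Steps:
z = 230225 (z = (301 - 32640) + 262564 = -32339 + 262564 = 230225)
K = 1325770 (K = (-444 + 230225) + 1095989 = 229781 + 1095989 = 1325770)
sqrt(K + ((285 - 378) + 52*0)**2) = sqrt(1325770 + ((285 - 378) + 52*0)**2) = sqrt(1325770 + (-93 + 0)**2) = sqrt(1325770 + (-93)**2) = sqrt(1325770 + 8649) = sqrt(1334419)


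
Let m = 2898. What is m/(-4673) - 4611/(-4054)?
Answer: 9798711/18944342 ≈ 0.51724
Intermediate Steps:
m/(-4673) - 4611/(-4054) = 2898/(-4673) - 4611/(-4054) = 2898*(-1/4673) - 4611*(-1/4054) = -2898/4673 + 4611/4054 = 9798711/18944342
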